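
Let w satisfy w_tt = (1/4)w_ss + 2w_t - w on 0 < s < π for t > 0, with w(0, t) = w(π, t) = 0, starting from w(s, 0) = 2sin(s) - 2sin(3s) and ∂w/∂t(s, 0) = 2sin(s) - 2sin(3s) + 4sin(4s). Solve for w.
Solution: Substitute w = exp(t)u, i.e. u = exp(-t)w.
By the product rule, w_t = exp(t)(u_t + u), w_tt = exp(t)(u_tt + 2u_t + u), w_ss = exp(t)u_ss.
Substituting into the PDE and dividing by exp(t): u_tt + 2u_t + u = (1/4)u_ss + 2(u_t + u) - u.
The lower-order terms cancel, leaving the standard wave equation u_tt = (1/4)u_ss.
Initial data for u: u(s,0) = w(s,0) = 2sin(s) - 2sin(3s); u_t(s,0) = w_t(s,0) - w(s,0) = 4sin(4s). The boundary conditions carry over: u(0,t) = u(π,t) = 0.
Solve for u:
  Using separation of variables u = X(s)T(t):
  Eigenfunctions: sin(ns), n = 1, 2, 3, ...
  General solution: u(s, t) = Σ [A_n cos(n t/2) + B_n sin(n t/2)] sin(ns)
  From u(s,0) = 2sin(s) - 2sin(3s): A_1=2, A_3=-2. From u_t(s,0) = 4sin(4s), using u_t(s,0) = Σ ω_n B_n sin(ns) with ω_n = n/2: B_4 = 4/2 = 2.
Hence u(s,t) = 2sin(s)cos(t/2) - 2sin(3s)cos(3t/2) + 2sin(4s)sin(2t).
Transform back: w(s,t) = exp(t)u(s,t).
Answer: w(s, t) = 2exp(t)sin(s)cos(t/2) - 2exp(t)sin(3s)cos(3t/2) + 2exp(t)sin(4s)sin(2t)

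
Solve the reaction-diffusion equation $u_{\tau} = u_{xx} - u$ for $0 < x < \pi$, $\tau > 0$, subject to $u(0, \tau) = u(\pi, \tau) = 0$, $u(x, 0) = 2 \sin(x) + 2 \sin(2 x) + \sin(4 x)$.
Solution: Substitute $u = e^{-\tau}w$, i.e. $w = e^{\tau}u$.
By the product rule, $u_{\tau} = e^{-\tau}(w_{\tau} - w)$, $u_{xx} = e^{-\tau}w_{xx}$.
Substituting into the PDE and dividing by $e^{-\tau}$: $w_{\tau} - w = w_{xx} - w$.
The lower-order terms cancel, leaving the standard heat equation $w_{\tau} = w_{xx}$.
Initial data for $w$: $w(x,0) = u(x,0) = 2 \sin(x) + 2 \sin(2 x) + \sin(4 x)$. The boundary conditions carry over: $w(0,\tau) = w(\pi,\tau) = 0$.
Solve for $w$:
  Using separation of variables $w = X(x)T(\tau)$:
  Eigenfunctions: $\sin(nx)$, $n = 1, 2, 3, \ldots$
  General solution: $w(x, \tau) = \sum c_n \sin(nx) e^{-n^2 \tau}$
  Matching $w(x,0) = 2 \sin(x) + 2 \sin(2 x) + \sin(4 x)$ term by term: $c_1=2, c_2=2, c_4=1$.
Hence $w(x,\tau) = 2 e^{-\tau} \sin(x) + 2 e^{-4 \tau} \sin(2 x) + e^{-16 \tau} \sin(4 x)$.
Transform back: $u(x,\tau) = e^{-\tau}w(x,\tau)$.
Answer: $u(x, \tau) = 2 e^{-2 \tau} \sin(x) + 2 e^{-5 \tau} \sin(2 x) + e^{-17 \tau} \sin(4 x)$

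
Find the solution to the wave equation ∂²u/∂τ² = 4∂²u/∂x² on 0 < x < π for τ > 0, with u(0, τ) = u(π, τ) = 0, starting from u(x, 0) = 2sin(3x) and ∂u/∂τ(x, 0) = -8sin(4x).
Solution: Using separation of variables u = X(x)T(τ):
Eigenfunctions: sin(nx), n = 1, 2, 3, ...
General solution: u(x, τ) = Σ [A_n cos(2n τ) + B_n sin(2n τ)] sin(nx)
From u(x,0) = 2sin(3x): A_3=2. From u_τ(x,0) = -8sin(4x), using u_τ(x,0) = Σ ω_n B_n sin(nx) with ω_n = 2n: B_4 = (-8)/8 = -1.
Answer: u(x, τ) = 2sin(3x)cos(6τ) - sin(4x)sin(8τ)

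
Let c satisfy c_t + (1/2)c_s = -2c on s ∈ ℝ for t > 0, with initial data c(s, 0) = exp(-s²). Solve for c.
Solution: Substitute c = exp(-2t)u.
Then c_t = exp(-2t)(u_t - 2u), c_s = exp(-2t)u_s; substituting and dividing by exp(-2t), the lower-order terms cancel: u_t + (1/2)u_s = 0 (standard advection equation).
Data for u: u(s,0) = c(s,0) = exp(-s²).
By characteristics (ds/dt = 1/2), u(s,t) = f(s - (1/2)t) with f = u(·, 0).
So u(s,t) = exp(-(s - t/2)²), and c(s,t) = exp(-2t)u(s,t).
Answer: c(s, t) = exp(-2t)exp(-(s - t/2)²)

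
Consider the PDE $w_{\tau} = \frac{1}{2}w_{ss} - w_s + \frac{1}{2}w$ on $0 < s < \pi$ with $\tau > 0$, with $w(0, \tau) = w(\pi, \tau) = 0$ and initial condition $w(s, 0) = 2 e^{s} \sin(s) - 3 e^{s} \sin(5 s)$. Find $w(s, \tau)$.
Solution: Substitute $w = e^{s}u$, i.e. $u = e^{-s}w$.
By the product rule, $w_s = e^{s}(u_s + u)$, $w_{ss} = e^{s}(u_{ss} + 2u_s + u)$, $w_{\tau} = e^{s}u_{\tau}$.
Substituting into the PDE and dividing by $e^{s}$: $u_{\tau} = \frac{1}{2}(u_{ss} + 2u_s + u) - (u_s + u) + \frac{1}{2}u$.
The lower-order terms cancel, leaving the standard heat equation $u_{\tau} = \frac{1}{2}u_{ss}$.
Initial data for $u$: $u(s,0) = e^{-s}w(s,0) = 2 \sin(s) - 3 \sin(5 s)$. The boundary conditions carry over: $u(0,\tau) = u(\pi,\tau) = 0$.
Solve for $u$:
  Using separation of variables $u = X(s)T(\tau)$:
  Eigenfunctions: $\sin(ns)$, $n = 1, 2, 3, \ldots$
  General solution: $u(s, \tau) = \sum c_n \sin(ns) e^{-n^2 \tau/2}$
  Matching $u(s,0) = 2 \sin(s) - 3 \sin(5 s)$ term by term: $c_1=2, c_5=-3$.
Hence $u(s,\tau) = 2 e^{-\tau/2} \sin(s) - 3 e^{-25 \tau/2} \sin(5 s)$.
Transform back: $w(s,\tau) = e^{s}u(s,\tau)$.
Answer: $w(s, \tau) = 2 e^{-\tau/2} e^{s} \sin(s) - 3 e^{-25 \tau/2} e^{s} \sin(5 s)$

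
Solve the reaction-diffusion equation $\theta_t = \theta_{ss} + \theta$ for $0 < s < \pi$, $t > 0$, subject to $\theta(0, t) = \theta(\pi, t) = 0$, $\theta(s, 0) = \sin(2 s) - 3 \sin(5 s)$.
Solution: Substitute $\theta = e^{t}u$, i.e. $u = e^{-t}\theta$.
By the product rule, $\theta_t = e^{t}(u_t + u)$, $\theta_{ss} = e^{t}u_{ss}$.
Substituting into the PDE and dividing by $e^{t}$: $u_t + u = u_{ss} + u$.
The lower-order terms cancel, leaving the standard heat equation $u_t = u_{ss}$.
Initial data for $u$: $u(s,0) = \theta(s,0) = \sin(2 s) - 3 \sin(5 s)$. The boundary conditions carry over: $u(0,t) = u(\pi,t) = 0$.
Solve for $u$:
  Using separation of variables $u = X(s)G(t)$:
  Eigenfunctions: $\sin(ns)$, $n = 1, 2, 3, \ldots$
  General solution: $u(s, t) = \sum c_n \sin(ns) e^{-n^2 t}$
  Matching $u(s,0) = \sin(2 s) - 3 \sin(5 s)$ term by term: $c_2=1, c_5=-3$.
Hence $u(s,t) = e^{-4 t} \sin(2 s) - 3 e^{-25 t} \sin(5 s)$.
Transform back: $\theta(s,t) = e^{t}u(s,t)$.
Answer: $\theta(s, t) = e^{-3 t} \sin(2 s) - 3 e^{-24 t} \sin(5 s)$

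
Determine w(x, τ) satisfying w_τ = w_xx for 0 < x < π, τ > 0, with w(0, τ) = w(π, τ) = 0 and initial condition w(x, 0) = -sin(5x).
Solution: Using separation of variables w = X(x)T(τ):
Eigenfunctions: sin(nx), n = 1, 2, 3, ...
General solution: w(x, τ) = Σ c_n sin(nx) exp(-n² τ)
Matching w(x,0) = -sin(5x) term by term: c_5=-1.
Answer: w(x, τ) = -exp(-25τ)sin(5x)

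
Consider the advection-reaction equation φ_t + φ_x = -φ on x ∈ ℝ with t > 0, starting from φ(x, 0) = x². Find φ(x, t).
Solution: Substitute φ = exp(-t)u, i.e. u = exp(t)φ.
By the product rule, φ_t = exp(-t)(u_t - u), φ_x = exp(-t)u_x.
Substituting into the PDE and dividing by exp(-t): u_t - u + u_x = -u.
The lower-order terms cancel, leaving the standard advection equation u_t + u_x = 0.
Initial data for u: u(x,0) = φ(x,0) = x².
Solve for u:
  By method of characteristics (waves move right with speed 1):
  Along characteristics x - t = const, u is constant, so u(x,t) = f(x - t) with f = u(·, 0).
Hence u(x,t) = t² - 2tx + x².
Transform back: φ(x,t) = exp(-t)u(x,t).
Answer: φ(x, t) = t²exp(-t) - 2txexp(-t) + x²exp(-t)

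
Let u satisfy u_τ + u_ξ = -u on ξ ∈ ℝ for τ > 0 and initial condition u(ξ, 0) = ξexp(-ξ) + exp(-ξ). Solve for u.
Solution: Substitute u = exp(-ξ)w.
Then u_ξ = exp(-ξ)(w_ξ - w), u_τ = exp(-ξ)w_τ; substituting and dividing by exp(-ξ), the lower-order terms cancel: w_τ + w_ξ = 0 (standard advection equation).
Data for w: w(ξ,0) = exp(ξ)u(ξ,0) = ξ + 1.
By characteristics (dξ/dτ = 1), w(ξ,τ) = f(ξ - τ) with f = w(·, 0).
So w(ξ,τ) = ξ - τ + 1, and u(ξ,τ) = exp(-ξ)w(ξ,τ).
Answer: u(ξ, τ) = ξexp(-ξ) - τexp(-ξ) + exp(-ξ)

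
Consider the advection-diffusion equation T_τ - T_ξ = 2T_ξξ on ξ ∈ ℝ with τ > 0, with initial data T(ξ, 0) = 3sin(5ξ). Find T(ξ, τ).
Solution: Change to a moving frame: let η = ξ + τ, σ = τ and write T(ξ,τ) = u(η,σ).
By the chain rule T_τ = u_σ + u_η, T_ξ = u_η, T_ξξ = u_ηη.
Then T_τ - T_ξ = u_σ: the advection term cancels and the PDE becomes the heat equation u_σ = 2u_ηη on η ∈ ℝ.
Initial data: u(η,0) = T(η,0) = 3sin(5η).
On η ∈ ℝ each mode satisfies (sin(nη))″ = -n² sin(nη), so exp(-2n²σ) sin(nη) solves the heat equation; by superposition u(η,σ) = Σ c_n exp(-2n²σ) sin(nη).
Reading off the coefficients: c_5=3, so u(η,σ) = 3exp(-50σ)sin(5η).
Substituting back η = ξ + τ, σ = τ: T(ξ,τ) = u(ξ + τ, τ).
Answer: T(ξ, τ) = 3exp(-50τ)sin(5ξ + 5τ)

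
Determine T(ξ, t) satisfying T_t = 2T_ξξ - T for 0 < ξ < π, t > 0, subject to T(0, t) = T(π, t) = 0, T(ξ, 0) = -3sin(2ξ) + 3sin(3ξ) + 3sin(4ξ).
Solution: Substitute T = exp(-t)u.
Then T_t = exp(-t)(u_t - u), T_ξξ = exp(-t)u_ξξ; substituting and dividing by exp(-t), the lower-order terms cancel: u_t = 2u_ξξ (standard heat equation).
Data for u: u(ξ,0) = T(ξ,0) = -3sin(2ξ) + 3sin(3ξ) + 3sin(4ξ). The boundary conditions carry over: u(0,t) = u(π,t) = 0.
Separating variables: u = Σ c_n exp(-2n²t) sin(nξ). From u(ξ,0) = -3sin(2ξ) + 3sin(3ξ) + 3sin(4ξ): c_2=-3, c_3=3, c_4=3.
So u(ξ,t) = -3exp(-8t)sin(2ξ) + 3exp(-18t)sin(3ξ) + 3exp(-32t)sin(4ξ), and T(ξ,t) = exp(-t)u(ξ,t).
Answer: T(ξ, t) = -3exp(-9t)sin(2ξ) + 3exp(-19t)sin(3ξ) + 3exp(-33t)sin(4ξ)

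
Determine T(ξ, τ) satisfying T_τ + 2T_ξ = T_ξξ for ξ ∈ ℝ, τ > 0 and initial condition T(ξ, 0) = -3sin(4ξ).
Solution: Change to a moving frame: let η = ξ - 2τ, σ = τ and write T(ξ,τ) = u(η,σ).
By the chain rule T_τ = u_σ - 2u_η, T_ξ = u_η, T_ξξ = u_ηη.
Then T_τ + 2T_ξ = u_σ: the advection term cancels and the PDE becomes the heat equation u_σ = u_ηη on η ∈ ℝ.
Initial data: u(η,0) = T(η,0) = -3sin(4η).
On η ∈ ℝ each mode satisfies (sin(nη))″ = -n² sin(nη), so exp(-n²σ) sin(nη) solves the heat equation; by superposition u(η,σ) = Σ c_n exp(-n²σ) sin(nη).
Reading off the coefficients: c_4=-3, so u(η,σ) = -3exp(-16σ)sin(4η).
Substituting back η = ξ - 2τ, σ = τ: T(ξ,τ) = u(ξ - 2τ, τ).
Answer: T(ξ, τ) = -3exp(-16τ)sin(4ξ - 8τ)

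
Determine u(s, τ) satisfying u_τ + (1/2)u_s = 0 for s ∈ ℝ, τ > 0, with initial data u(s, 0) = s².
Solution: By characteristics (ds/dτ = 1/2), u(s,τ) = f(s - (1/2)τ) with f = u(·, 0).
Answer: u(s, τ) = s² - sτ + (1/4)τ²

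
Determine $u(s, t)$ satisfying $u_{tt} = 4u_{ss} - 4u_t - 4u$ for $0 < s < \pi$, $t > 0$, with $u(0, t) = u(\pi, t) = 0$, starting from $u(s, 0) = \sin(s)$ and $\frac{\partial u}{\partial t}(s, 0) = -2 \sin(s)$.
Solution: Substitute $u = e^{-2t}w$, i.e. $w = e^{2t}u$.
By the product rule, $u_t = e^{-2t}(w_t - 2w)$, $u_{tt} = e^{-2t}(w_{tt} - 4w_t + 4w)$, $u_{ss} = e^{-2t}w_{ss}$.
Substituting into the PDE and dividing by $e^{-2t}$: $w_{tt} - 4w_t + 4w = 4w_{ss} - 4(w_t - 2w) - 4w$.
The lower-order terms cancel, leaving the standard wave equation $w_{tt} = 4w_{ss}$.
Initial data for $w$: $w(s,0) = u(s,0) = \sin(s)$; $w_t(s,0) = u_t(s,0) + 2u(s,0) = 0$. The boundary conditions carry over: $w(0,t) = w(\pi,t) = 0$.
Solve for $w$:
  Using separation of variables $w = X(s)T(t)$:
  Eigenfunctions: $\sin(ns)$, $n = 1, 2, 3, \ldots$
  General solution: $w(s, t) = \sum [A_n \cos(2n t) + B_n \sin(2n t)] \sin(ns)$
  From $w(s,0) = \sin(s)$: $A_1=1$. From $w_t(s,0) = 0$: all $B_n = 0$.
Hence $w(s,t) = \sin(s) \cos(2 t)$.
Transform back: $u(s,t) = e^{-2t}w(s,t)$.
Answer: $u(s, t) = e^{-2 t} \sin(s) \cos(2 t)$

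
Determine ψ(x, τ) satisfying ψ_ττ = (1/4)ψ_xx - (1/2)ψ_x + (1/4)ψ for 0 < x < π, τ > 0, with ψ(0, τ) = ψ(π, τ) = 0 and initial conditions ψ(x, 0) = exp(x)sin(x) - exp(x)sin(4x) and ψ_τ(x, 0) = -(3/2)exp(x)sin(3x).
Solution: Substitute ψ = exp(x)u, i.e. u = exp(-x)ψ.
By the product rule, ψ_x = exp(x)(u_x + u), ψ_xx = exp(x)(u_xx + 2u_x + u), ψ_ττ = exp(x)u_ττ.
Substituting into the PDE and dividing by exp(x): u_ττ = (1/4)(u_xx + 2u_x + u) - (1/2)(u_x + u) + (1/4)u.
The lower-order terms cancel, leaving the standard wave equation u_ττ = (1/4)u_xx.
Initial data for u: u(x,0) = exp(-x)ψ(x,0) = sin(x) - sin(4x); u_τ(x,0) = exp(-x)ψ_τ(x,0) = -(3/2)sin(3x). The boundary conditions carry over: u(0,τ) = u(π,τ) = 0.
Solve for u:
  Using separation of variables u = X(x)T(τ):
  Eigenfunctions: sin(nx), n = 1, 2, 3, ...
  General solution: u(x, τ) = Σ [A_n cos(n τ/2) + B_n sin(n τ/2)] sin(nx)
  From u(x,0) = sin(x) - sin(4x): A_1=1, A_4=-1. From u_τ(x,0) = -(3/2)sin(3x), using u_τ(x,0) = Σ ω_n B_n sin(nx) with ω_n = n/2: B_3 = (-3/2)/(3/2) = -1.
Hence u(x,τ) = sin(x)cos(τ/2) - sin(3x)sin(3τ/2) - sin(4x)cos(2τ).
Transform back: ψ(x,τ) = exp(x)u(x,τ).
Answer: ψ(x, τ) = exp(x)sin(x)cos(τ/2) - exp(x)sin(3x)sin(3τ/2) - exp(x)sin(4x)cos(2τ)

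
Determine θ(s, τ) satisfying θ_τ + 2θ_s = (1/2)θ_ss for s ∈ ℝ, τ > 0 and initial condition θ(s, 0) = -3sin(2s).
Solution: Moving frame: η = s - 2τ, σ = τ, θ = u(η,σ), so θ_τ = u_σ - 2u_η and θ_ss = u_ηη.
Hence θ_τ + 2θ_s = u_σ and the PDE becomes the heat equation u_σ = (1/2)u_ηη on η ∈ ℝ.
Initial data: u(η,0) = θ(η,0) = -3sin(2η). Each mode sin(nη) decays as exp(-n²σ/2) on ℝ, so u(η,σ) = Σ c_n exp(-n²σ/2) sin(nη) with c_2=-3: u(η,σ) = -3exp(-2σ)sin(2η).
Substituting back: θ(s,τ) = u(s - 2τ, τ).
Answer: θ(s, τ) = -3exp(-2τ)sin(2s - 4τ)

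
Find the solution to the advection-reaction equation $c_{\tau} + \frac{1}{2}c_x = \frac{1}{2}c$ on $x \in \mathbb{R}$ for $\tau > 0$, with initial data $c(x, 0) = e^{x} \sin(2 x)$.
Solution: Substitute $c = e^{x}u$.
Then $c_x = e^{x}(u_x + u)$, $c_{\tau} = e^{x}u_{\tau}$; substituting and dividing by $e^{x}$, the lower-order terms cancel: $u_{\tau} + \frac{1}{2}u_x = 0$ (standard advection equation).
Data for $u$: $u(x,0) = e^{-x}c(x,0) = \sin(2 x)$.
By characteristics ($dx/d\tau = 1/2$), $u(x,\tau) = f(x - \frac{1}{2}\tau)$ with $f = u( \cdot , 0)$.
So $u(x,\tau) = \sin(2 x - \tau)$, and $c(x,\tau) = e^{x}u(x,\tau)$.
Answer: $c(x, \tau) = - e^{x} \sin(\tau - 2 x)$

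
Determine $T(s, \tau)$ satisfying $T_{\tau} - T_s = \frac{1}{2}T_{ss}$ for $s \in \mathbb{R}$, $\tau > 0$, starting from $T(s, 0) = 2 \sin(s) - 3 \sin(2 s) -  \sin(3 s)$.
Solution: Moving frame: $\eta = s + \tau$, $\sigma = \tau$, $T = u(\eta,\sigma)$, so $T_{\tau} = u_{\sigma} + u_{\eta}$ and $T_{ss} = u_{\eta\eta}$.
Hence $T_{\tau} - T_s = u_{\sigma}$ and the PDE becomes the heat equation $u_{\sigma} = \frac{1}{2}u_{\eta\eta}$ on $\eta \in \mathbb{R}$.
Initial data: $u(\eta,0) = T(\eta,0) = 2 \sin(\eta) - 3 \sin(2 \eta) - \sin(3 \eta)$. Each mode $\sin(n\eta)$ decays as $e^{-n^2\sigma/2}$ on $\mathbb{R}$, so $u(\eta,\sigma) = \sum c_n e^{-n^2\sigma/2} \sin(n\eta)$ with $c_1=2, c_2=-3, c_3=-1$: $u(\eta,\sigma) = -3 e^{-2 \sigma} \sin(2 \eta) + 2 e^{-\sigma/2} \sin(\eta) - e^{-9 \sigma/2} \sin(3 \eta)$.
Substituting back: $T(s,\tau) = u(s + \tau, \tau)$.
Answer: $T(s, \tau) = -3 e^{-2 \tau} \sin(2 \tau + 2 s) + 2 e^{-\tau/2} \sin(\tau + s) -  e^{-9 \tau/2} \sin(3 \tau + 3 s)$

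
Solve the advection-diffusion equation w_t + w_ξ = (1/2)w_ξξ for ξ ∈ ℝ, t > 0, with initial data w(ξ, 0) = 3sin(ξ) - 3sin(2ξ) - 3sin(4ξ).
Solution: Moving frame: η = ξ - t, σ = t, w = u(η,σ), so w_t = u_σ - u_η and w_ξξ = u_ηη.
Hence w_t + w_ξ = u_σ and the PDE becomes the heat equation u_σ = (1/2)u_ηη on η ∈ ℝ.
Initial data: u(η,0) = w(η,0) = 3sin(η) - 3sin(2η) - 3sin(4η). Each mode sin(nη) decays as exp(-n²σ/2) on ℝ, so u(η,σ) = Σ c_n exp(-n²σ/2) sin(nη) with c_1=3, c_2=-3, c_4=-3: u(η,σ) = -3exp(-2σ)sin(2η) - 3exp(-8σ)sin(4η) + 3exp(-σ/2)sin(η).
Substituting back: w(ξ,t) = u(ξ - t, t).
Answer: w(ξ, t) = 3exp(-2t)sin(2t - 2ξ) + 3exp(-8t)sin(4t - 4ξ) - 3exp(-t/2)sin(t - ξ)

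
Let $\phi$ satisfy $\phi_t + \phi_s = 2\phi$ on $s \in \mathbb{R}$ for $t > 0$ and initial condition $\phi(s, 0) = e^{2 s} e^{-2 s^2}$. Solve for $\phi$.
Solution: Substitute $\phi = e^{2s}u$.
Then $\phi_s = e^{2s}(u_s + 2u)$, $\phi_t = e^{2s}u_t$; substituting and dividing by $e^{2s}$, the lower-order terms cancel: $u_t + u_s = 0$ (standard advection equation).
Data for $u$: $u(s,0) = e^{-2s}\phi(s,0) = e^{-2 s^2}$.
By characteristics ($ds/dt = 1$), $u(s,t) = f(s - t)$ with $f = u( \cdot , 0)$.
So $u(s,t) = e^{-2 (s - t)^2}$, and $\phi(s,t) = e^{2s}u(s,t)$.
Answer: $\phi(s, t) = e^{2 s} e^{-2 (s - t)^2}$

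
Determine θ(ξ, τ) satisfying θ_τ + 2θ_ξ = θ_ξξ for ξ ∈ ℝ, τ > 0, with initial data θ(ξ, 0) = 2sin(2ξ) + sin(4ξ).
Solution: Change to a moving frame: let η = ξ - 2τ, σ = τ and write θ(ξ,τ) = u(η,σ).
By the chain rule θ_τ = u_σ - 2u_η, θ_ξ = u_η, θ_ξξ = u_ηη.
Then θ_τ + 2θ_ξ = u_σ: the advection term cancels and the PDE becomes the heat equation u_σ = u_ηη on η ∈ ℝ.
Initial data: u(η,0) = θ(η,0) = 2sin(2η) + sin(4η).
On η ∈ ℝ each mode satisfies (sin(nη))″ = -n² sin(nη), so exp(-n²σ) sin(nη) solves the heat equation; by superposition u(η,σ) = Σ c_n exp(-n²σ) sin(nη).
Reading off the coefficients: c_2=2, c_4=1, so u(η,σ) = 2exp(-4σ)sin(2η) + exp(-16σ)sin(4η).
Substituting back η = ξ - 2τ, σ = τ: θ(ξ,τ) = u(ξ - 2τ, τ).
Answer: θ(ξ, τ) = 2exp(-4τ)sin(2ξ - 4τ) + exp(-16τ)sin(4ξ - 8τ)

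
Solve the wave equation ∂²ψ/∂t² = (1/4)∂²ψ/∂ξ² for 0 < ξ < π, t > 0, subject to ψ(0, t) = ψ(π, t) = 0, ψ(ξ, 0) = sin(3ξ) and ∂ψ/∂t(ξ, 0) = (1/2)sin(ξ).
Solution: Separating variables: ψ = Σ [A_n cos(ω_n t) + B_n sin(ω_n t)] sin(nξ), ω_n = n/2. From ICs (B_n = velocity coefficient / ω_n): A_3=1, B_1=1.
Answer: ψ(ξ, t) = sin(t/2)sin(ξ) + sin(3ξ)cos(3t/2)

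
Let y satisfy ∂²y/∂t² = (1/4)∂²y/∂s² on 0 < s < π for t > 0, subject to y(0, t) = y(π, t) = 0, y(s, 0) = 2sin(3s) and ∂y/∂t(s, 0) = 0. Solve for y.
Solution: Separating variables: y = Σ [A_n cos(ω_n t) + B_n sin(ω_n t)] sin(ns), ω_n = n/2. From ICs: A_3=2.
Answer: y(s, t) = 2sin(3s)cos(3t/2)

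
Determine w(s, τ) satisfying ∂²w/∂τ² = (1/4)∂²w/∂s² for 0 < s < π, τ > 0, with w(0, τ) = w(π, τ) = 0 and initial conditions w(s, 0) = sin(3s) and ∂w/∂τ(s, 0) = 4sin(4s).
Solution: Separating variables: w = Σ [A_n cos(ω_n τ) + B_n sin(ω_n τ)] sin(ns), ω_n = n/2. From ICs (B_n = velocity coefficient / ω_n): A_3=1, B_4=2.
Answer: w(s, τ) = sin(3s)cos(3τ/2) + 2sin(4s)sin(2τ)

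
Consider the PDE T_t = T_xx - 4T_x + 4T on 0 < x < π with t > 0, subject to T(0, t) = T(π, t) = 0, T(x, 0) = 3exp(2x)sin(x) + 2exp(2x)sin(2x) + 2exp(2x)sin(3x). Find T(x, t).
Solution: Substitute T = exp(2x)u, i.e. u = exp(-2x)T.
By the product rule, T_x = exp(2x)(u_x + 2u), T_xx = exp(2x)(u_xx + 4u_x + 4u), T_t = exp(2x)u_t.
Substituting into the PDE and dividing by exp(2x): u_t = (u_xx + 4u_x + 4u) - 4(u_x + 2u) + 4u.
The lower-order terms cancel, leaving the standard heat equation u_t = u_xx.
Initial data for u: u(x,0) = exp(-2x)T(x,0) = 3sin(x) + 2sin(2x) + 2sin(3x). The boundary conditions carry over: u(0,t) = u(π,t) = 0.
Solve for u:
  Using separation of variables u = X(x)G(t):
  Eigenfunctions: sin(nx), n = 1, 2, 3, ...
  General solution: u(x, t) = Σ c_n sin(nx) exp(-n² t)
  Matching u(x,0) = 3sin(x) + 2sin(2x) + 2sin(3x) term by term: c_1=3, c_2=2, c_3=2.
Hence u(x,t) = 3exp(-t)sin(x) + 2exp(-4t)sin(2x) + 2exp(-9t)sin(3x).
Transform back: T(x,t) = exp(2x)u(x,t).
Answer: T(x, t) = 3exp(-t)exp(2x)sin(x) + 2exp(-4t)exp(2x)sin(2x) + 2exp(-9t)exp(2x)sin(3x)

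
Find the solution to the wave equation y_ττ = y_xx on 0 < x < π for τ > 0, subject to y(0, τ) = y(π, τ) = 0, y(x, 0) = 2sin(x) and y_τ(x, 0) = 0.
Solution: Separating variables: y = Σ [A_n cos(ω_n τ) + B_n sin(ω_n τ)] sin(nx), ω_n = n. From ICs: A_1=2.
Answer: y(x, τ) = 2sin(x)cos(τ)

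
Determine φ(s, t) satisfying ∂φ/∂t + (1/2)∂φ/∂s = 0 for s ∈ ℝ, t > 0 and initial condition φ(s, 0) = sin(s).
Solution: By method of characteristics (waves move right with speed 1/2):
Along characteristics s - (1/2)t = const, φ is constant, so φ(s,t) = f(s - (1/2)t) with f = φ(·, 0).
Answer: φ(s, t) = sin(s - t/2)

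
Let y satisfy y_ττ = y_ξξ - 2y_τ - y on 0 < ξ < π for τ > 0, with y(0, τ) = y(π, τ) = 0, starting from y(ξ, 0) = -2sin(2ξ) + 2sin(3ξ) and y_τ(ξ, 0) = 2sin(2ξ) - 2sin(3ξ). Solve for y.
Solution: Substitute y = exp(-τ)u.
Then y_τ = exp(-τ)(u_τ - u), y_ττ = exp(-τ)(u_ττ - 2u_τ + u), y_ξξ = exp(-τ)u_ξξ; substituting and dividing by exp(-τ), the lower-order terms cancel: u_ττ = u_ξξ (standard wave equation).
Data for u: u(ξ,0) = y(ξ,0) = -2sin(2ξ) + 2sin(3ξ); u_τ(ξ,0) = y_τ(ξ,0) + y(ξ,0) = 0. The boundary conditions carry over: u(0,τ) = u(π,τ) = 0.
Separating variables: u = Σ [A_n cos(ω_n τ) + B_n sin(ω_n τ)] sin(nξ), ω_n = n. From ICs: A_2=-2, A_3=2.
So u(ξ,τ) = -2sin(2ξ)cos(2τ) + 2sin(3ξ)cos(3τ), and y(ξ,τ) = exp(-τ)u(ξ,τ).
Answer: y(ξ, τ) = -2exp(-τ)sin(2ξ)cos(2τ) + 2exp(-τ)sin(3ξ)cos(3τ)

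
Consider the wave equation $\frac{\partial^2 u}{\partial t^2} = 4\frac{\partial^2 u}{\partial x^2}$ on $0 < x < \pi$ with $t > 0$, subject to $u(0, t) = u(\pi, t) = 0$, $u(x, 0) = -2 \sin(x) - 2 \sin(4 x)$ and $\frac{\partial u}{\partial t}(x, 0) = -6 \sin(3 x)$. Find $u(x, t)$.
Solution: Using separation of variables $u = X(x)T(t)$:
Eigenfunctions: $\sin(nx)$, $n = 1, 2, 3, \ldots$
General solution: $u(x, t) = \sum [A_n \cos(2n t) + B_n \sin(2n t)] \sin(nx)$
From $u(x,0) = -2 \sin(x) - 2 \sin(4 x)$: $A_1=-2, A_4=-2$. From $u_t(x,0) = -6 \sin(3 x)$, using $u_t(x,0) = \sum \omega_n B_n \sin(nx)$ with $\omega_n = 2n$: $B_3 = (-6)/6 = -1$.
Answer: $u(x, t) = - \sin(6 t) \sin(3 x) - 2 \sin(x) \cos(2 t) - 2 \sin(4 x) \cos(8 t)$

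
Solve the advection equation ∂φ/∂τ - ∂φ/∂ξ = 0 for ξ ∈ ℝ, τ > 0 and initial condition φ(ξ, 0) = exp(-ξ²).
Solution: By method of characteristics (waves move left with speed 1):
Along characteristics ξ + τ = const, φ is constant, so φ(ξ,τ) = f(ξ + τ) with f = φ(·, 0).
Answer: φ(ξ, τ) = exp(-(ξ + τ)²)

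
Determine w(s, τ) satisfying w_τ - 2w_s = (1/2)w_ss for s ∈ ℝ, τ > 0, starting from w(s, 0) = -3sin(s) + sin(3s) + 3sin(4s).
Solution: Moving frame: η = s + 2τ, σ = τ, w = u(η,σ), so w_τ = u_σ + 2u_η and w_ss = u_ηη.
Hence w_τ - 2w_s = u_σ and the PDE becomes the heat equation u_σ = (1/2)u_ηη on η ∈ ℝ.
Initial data: u(η,0) = w(η,0) = -3sin(η) + sin(3η) + 3sin(4η). Each mode sin(nη) decays as exp(-n²σ/2) on ℝ, so u(η,σ) = Σ c_n exp(-n²σ/2) sin(nη) with c_1=-3, c_3=1, c_4=3: u(η,σ) = 3exp(-8σ)sin(4η) - 3exp(-σ/2)sin(η) + exp(-9σ/2)sin(3η).
Substituting back: w(s,τ) = u(s + 2τ, τ).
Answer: w(s, τ) = 3exp(-8τ)sin(4s + 8τ) - 3exp(-τ/2)sin(s + 2τ) + exp(-9τ/2)sin(3s + 6τ)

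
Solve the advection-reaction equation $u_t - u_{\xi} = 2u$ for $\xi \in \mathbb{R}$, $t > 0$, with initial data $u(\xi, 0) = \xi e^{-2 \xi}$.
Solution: Substitute $u = e^{-2\xi}w$, i.e. $w = e^{2\xi}u$.
By the product rule, $u_{\xi} = e^{-2\xi}(w_{\xi} - 2w)$, $u_t = e^{-2\xi}w_t$.
Substituting into the PDE and dividing by $e^{-2\xi}$: $w_t - (w_{\xi} - 2w) = 2w$.
The lower-order terms cancel, leaving the standard advection equation $w_t - w_{\xi} = 0$.
Initial data for $w$: $w(\xi,0) = e^{2\xi}u(\xi,0) = \xi$.
Solve for $w$:
  By method of characteristics (waves move left with speed 1):
  Along characteristics $\xi + t =$ const, $w$ is constant, so $w(\xi,t) = f(\xi + t)$ with $f = w( \cdot , 0)$.
Hence $w(\xi,t) = t + \xi$.
Transform back: $u(\xi,t) = e^{-2\xi}w(\xi,t)$.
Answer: $u(\xi, t) = \xi e^{-2 \xi} + t e^{-2 \xi}$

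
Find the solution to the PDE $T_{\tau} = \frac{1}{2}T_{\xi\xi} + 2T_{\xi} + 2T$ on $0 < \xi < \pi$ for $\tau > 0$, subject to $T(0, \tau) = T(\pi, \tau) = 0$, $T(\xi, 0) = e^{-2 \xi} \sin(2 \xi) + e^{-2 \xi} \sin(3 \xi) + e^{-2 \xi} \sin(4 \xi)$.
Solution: Substitute $T = e^{-2\xi}u$, i.e. $u = e^{2\xi}T$.
By the product rule, $T_{\xi} = e^{-2\xi}(u_{\xi} - 2u)$, $T_{\xi\xi} = e^{-2\xi}(u_{\xi\xi} - 4u_{\xi} + 4u)$, $T_{\tau} = e^{-2\xi}u_{\tau}$.
Substituting into the PDE and dividing by $e^{-2\xi}$: $u_{\tau} = \frac{1}{2}(u_{\xi\xi} - 4u_{\xi} + 4u) + 2(u_{\xi} - 2u) + 2u$.
The lower-order terms cancel, leaving the standard heat equation $u_{\tau} = \frac{1}{2}u_{\xi\xi}$.
Initial data for $u$: $u(\xi,0) = e^{2\xi}T(\xi,0) = \sin(2 \xi) + \sin(3 \xi) + \sin(4 \xi)$. The boundary conditions carry over: $u(0,\tau) = u(\pi,\tau) = 0$.
Solve for $u$:
  Using separation of variables $u = X(\xi)G(\tau)$:
  Eigenfunctions: $\sin(n\xi)$, $n = 1, 2, 3, \ldots$
  General solution: $u(\xi, \tau) = \sum c_n \sin(n\xi) e^{-n^2 \tau/2}$
  Matching $u(\xi,0) = \sin(2 \xi) + \sin(3 \xi) + \sin(4 \xi)$ term by term: $c_2=1, c_3=1, c_4=1$.
Hence $u(\xi,\tau) = e^{-2 \tau} \sin(2 \xi) + e^{-8 \tau} \sin(4 \xi) + e^{-9 \tau/2} \sin(3 \xi)$.
Transform back: $T(\xi,\tau) = e^{-2\xi}u(\xi,\tau)$.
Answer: $T(\xi, \tau) = e^{-2 \tau} e^{-2 \xi} \sin(2 \xi) + e^{-8 \tau} e^{-2 \xi} \sin(4 \xi) + e^{-9 \tau/2} e^{-2 \xi} \sin(3 \xi)$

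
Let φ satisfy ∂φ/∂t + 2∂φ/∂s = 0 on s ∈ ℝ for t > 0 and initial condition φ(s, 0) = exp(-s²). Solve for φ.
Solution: By method of characteristics (waves move right with speed 2):
Along characteristics s - 2t = const, φ is constant, so φ(s,t) = f(s - 2t) with f = φ(·, 0).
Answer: φ(s, t) = exp(-(s - 2t)²)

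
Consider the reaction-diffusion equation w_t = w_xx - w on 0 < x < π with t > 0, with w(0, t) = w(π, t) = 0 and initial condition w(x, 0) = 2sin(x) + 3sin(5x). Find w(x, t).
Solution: Substitute w = exp(-t)u, i.e. u = exp(t)w.
By the product rule, w_t = exp(-t)(u_t - u), w_xx = exp(-t)u_xx.
Substituting into the PDE and dividing by exp(-t): u_t - u = u_xx - u.
The lower-order terms cancel, leaving the standard heat equation u_t = u_xx.
Initial data for u: u(x,0) = w(x,0) = 2sin(x) + 3sin(5x). The boundary conditions carry over: u(0,t) = u(π,t) = 0.
Solve for u:
  Using separation of variables u = X(x)T(t):
  Eigenfunctions: sin(nx), n = 1, 2, 3, ...
  General solution: u(x, t) = Σ c_n sin(nx) exp(-n² t)
  Matching u(x,0) = 2sin(x) + 3sin(5x) term by term: c_1=2, c_5=3.
Hence u(x,t) = 2exp(-t)sin(x) + 3exp(-25t)sin(5x).
Transform back: w(x,t) = exp(-t)u(x,t).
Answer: w(x, t) = 2exp(-2t)sin(x) + 3exp(-26t)sin(5x)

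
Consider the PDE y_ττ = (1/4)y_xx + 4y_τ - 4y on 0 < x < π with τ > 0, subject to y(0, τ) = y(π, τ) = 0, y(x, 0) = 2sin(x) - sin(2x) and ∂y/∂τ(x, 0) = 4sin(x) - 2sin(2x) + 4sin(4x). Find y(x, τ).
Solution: Substitute y = exp(2τ)u, i.e. u = exp(-2τ)y.
By the product rule, y_τ = exp(2τ)(u_τ + 2u), y_ττ = exp(2τ)(u_ττ + 4u_τ + 4u), y_xx = exp(2τ)u_xx.
Substituting into the PDE and dividing by exp(2τ): u_ττ + 4u_τ + 4u = (1/4)u_xx + 4(u_τ + 2u) - 4u.
The lower-order terms cancel, leaving the standard wave equation u_ττ = (1/4)u_xx.
Initial data for u: u(x,0) = y(x,0) = 2sin(x) - sin(2x); u_τ(x,0) = y_τ(x,0) - 2y(x,0) = 4sin(4x). The boundary conditions carry over: u(0,τ) = u(π,τ) = 0.
Solve for u:
  Using separation of variables u = X(x)T(τ):
  Eigenfunctions: sin(nx), n = 1, 2, 3, ...
  General solution: u(x, τ) = Σ [A_n cos(n τ/2) + B_n sin(n τ/2)] sin(nx)
  From u(x,0) = 2sin(x) - sin(2x): A_1=2, A_2=-1. From u_τ(x,0) = 4sin(4x), using u_τ(x,0) = Σ ω_n B_n sin(nx) with ω_n = n/2: B_4 = 4/2 = 2.
Hence u(x,τ) = 2sin(x)cos(τ/2) - sin(2x)cos(τ) + 2sin(4x)sin(2τ).
Transform back: y(x,τ) = exp(2τ)u(x,τ).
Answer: y(x, τ) = 2exp(2τ)sin(x)cos(τ/2) - exp(2τ)sin(2x)cos(τ) + 2exp(2τ)sin(4x)sin(2τ)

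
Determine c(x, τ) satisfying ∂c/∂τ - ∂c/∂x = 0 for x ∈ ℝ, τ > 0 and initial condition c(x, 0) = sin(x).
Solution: By method of characteristics (waves move left with speed 1):
Along characteristics x + τ = const, c is constant, so c(x,τ) = f(x + τ) with f = c(·, 0).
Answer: c(x, τ) = sin(x + τ)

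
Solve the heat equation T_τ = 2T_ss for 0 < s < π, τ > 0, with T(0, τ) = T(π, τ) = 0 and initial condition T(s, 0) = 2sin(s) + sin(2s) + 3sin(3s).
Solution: Separating variables: T = Σ c_n exp(-2n²τ) sin(ns). From T(s,0) = 2sin(s) + sin(2s) + 3sin(3s): c_1=2, c_2=1, c_3=3.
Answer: T(s, τ) = 2exp(-2τ)sin(s) + exp(-8τ)sin(2s) + 3exp(-18τ)sin(3s)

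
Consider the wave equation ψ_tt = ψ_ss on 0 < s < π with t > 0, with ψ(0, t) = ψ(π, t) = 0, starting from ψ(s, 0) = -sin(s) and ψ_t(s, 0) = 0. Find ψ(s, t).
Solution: Separating variables: ψ = Σ [A_n cos(ω_n t) + B_n sin(ω_n t)] sin(ns), ω_n = n. From ICs: A_1=-1.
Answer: ψ(s, t) = -sin(s)cos(t)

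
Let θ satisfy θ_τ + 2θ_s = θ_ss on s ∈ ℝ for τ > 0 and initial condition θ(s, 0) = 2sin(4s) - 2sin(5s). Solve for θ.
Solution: Moving frame: η = s - 2τ, σ = τ, θ = u(η,σ), so θ_τ = u_σ - 2u_η and θ_ss = u_ηη.
Hence θ_τ + 2θ_s = u_σ and the PDE becomes the heat equation u_σ = u_ηη on η ∈ ℝ.
Initial data: u(η,0) = θ(η,0) = 2sin(4η) - 2sin(5η). Each mode sin(nη) decays as exp(-n²σ) on ℝ, so u(η,σ) = Σ c_n exp(-n²σ) sin(nη) with c_4=2, c_5=-2: u(η,σ) = 2exp(-16σ)sin(4η) - 2exp(-25σ)sin(5η).
Substituting back: θ(s,τ) = u(s - 2τ, τ).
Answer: θ(s, τ) = 2exp(-16τ)sin(4s - 8τ) - 2exp(-25τ)sin(5s - 10τ)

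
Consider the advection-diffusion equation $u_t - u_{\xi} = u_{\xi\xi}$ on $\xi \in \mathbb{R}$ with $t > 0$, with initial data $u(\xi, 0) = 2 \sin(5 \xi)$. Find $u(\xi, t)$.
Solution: Moving frame: $\eta = \xi + t$, $\sigma = t$, $u = w(\eta,\sigma)$, so $u_t = w_{\sigma} + w_{\eta}$ and $u_{\xi\xi} = w_{\eta\eta}$.
Hence $u_t - u_{\xi} = w_{\sigma}$ and the PDE becomes the heat equation $w_{\sigma} = w_{\eta\eta}$ on $\eta \in \mathbb{R}$.
Initial data: $w(\eta,0) = u(\eta,0) = 2 \sin(5 \eta)$. Each mode $\sin(n\eta)$ decays as $e^{-n^2\sigma}$ on $\mathbb{R}$, so $w(\eta,\sigma) = \sum c_n e^{-n^2\sigma} \sin(n\eta)$ with $c_5=2$: $w(\eta,\sigma) = 2 e^{-25 \sigma} \sin(5 \eta)$.
Substituting back: $u(\xi,t) = w(\xi + t, t)$.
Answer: $u(\xi, t) = 2 e^{-25 t} \sin(5 \xi + 5 t)$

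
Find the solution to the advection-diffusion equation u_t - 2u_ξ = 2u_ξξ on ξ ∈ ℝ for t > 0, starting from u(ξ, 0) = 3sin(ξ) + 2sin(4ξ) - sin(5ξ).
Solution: Change to a moving frame: let η = ξ + 2t, σ = t and write u(ξ,t) = w(η,σ).
By the chain rule u_t = w_σ + 2w_η, u_ξ = w_η, u_ξξ = w_ηη.
Then u_t - 2u_ξ = w_σ: the advection term cancels and the PDE becomes the heat equation w_σ = 2w_ηη on η ∈ ℝ.
Initial data: w(η,0) = u(η,0) = 3sin(η) + 2sin(4η) - sin(5η).
On η ∈ ℝ each mode satisfies (sin(nη))″ = -n² sin(nη), so exp(-2n²σ) sin(nη) solves the heat equation; by superposition w(η,σ) = Σ c_n exp(-2n²σ) sin(nη).
Reading off the coefficients: c_1=3, c_4=2, c_5=-1, so w(η,σ) = 3exp(-2σ)sin(η) + 2exp(-32σ)sin(4η) - exp(-50σ)sin(5η).
Substituting back η = ξ + 2t, σ = t: u(ξ,t) = w(ξ + 2t, t).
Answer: u(ξ, t) = 3exp(-2t)sin(2t + ξ) + 2exp(-32t)sin(8t + 4ξ) - exp(-50t)sin(10t + 5ξ)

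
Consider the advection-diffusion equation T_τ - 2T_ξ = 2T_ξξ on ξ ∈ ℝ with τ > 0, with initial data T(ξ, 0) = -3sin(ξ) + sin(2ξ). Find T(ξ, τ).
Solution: Moving frame: η = ξ + 2τ, σ = τ, T = u(η,σ), so T_τ = u_σ + 2u_η and T_ξξ = u_ηη.
Hence T_τ - 2T_ξ = u_σ and the PDE becomes the heat equation u_σ = 2u_ηη on η ∈ ℝ.
Initial data: u(η,0) = T(η,0) = -3sin(η) + sin(2η). Each mode sin(nη) decays as exp(-2n²σ) on ℝ, so u(η,σ) = Σ c_n exp(-2n²σ) sin(nη) with c_1=-3, c_2=1: u(η,σ) = -3exp(-2σ)sin(η) + exp(-8σ)sin(2η).
Substituting back: T(ξ,τ) = u(ξ + 2τ, τ).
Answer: T(ξ, τ) = -3exp(-2τ)sin(ξ + 2τ) + exp(-8τ)sin(2ξ + 4τ)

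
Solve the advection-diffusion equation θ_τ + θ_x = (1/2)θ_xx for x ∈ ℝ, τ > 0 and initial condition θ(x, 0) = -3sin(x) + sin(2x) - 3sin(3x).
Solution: Change to a moving frame: let η = x - τ, σ = τ and write θ(x,τ) = u(η,σ).
By the chain rule θ_τ = u_σ - u_η, θ_x = u_η, θ_xx = u_ηη.
Then θ_τ + θ_x = u_σ: the advection term cancels and the PDE becomes the heat equation u_σ = (1/2)u_ηη on η ∈ ℝ.
Initial data: u(η,0) = θ(η,0) = -3sin(η) + sin(2η) - 3sin(3η).
On η ∈ ℝ each mode satisfies (sin(nη))″ = -n² sin(nη), so exp(-n²σ/2) sin(nη) solves the heat equation; by superposition u(η,σ) = Σ c_n exp(-n²σ/2) sin(nη).
Reading off the coefficients: c_1=-3, c_2=1, c_3=-3, so u(η,σ) = exp(-2σ)sin(2η) - 3exp(-σ/2)sin(η) - 3exp(-9σ/2)sin(3η).
Substituting back η = x - τ, σ = τ: θ(x,τ) = u(x - τ, τ).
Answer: θ(x, τ) = exp(-2τ)sin(2x - 2τ) - 3exp(-τ/2)sin(x - τ) - 3exp(-9τ/2)sin(3x - 3τ)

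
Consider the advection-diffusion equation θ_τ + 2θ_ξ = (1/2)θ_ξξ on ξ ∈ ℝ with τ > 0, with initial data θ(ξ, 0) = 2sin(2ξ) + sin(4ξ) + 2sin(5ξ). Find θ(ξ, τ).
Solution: Change to a moving frame: let η = ξ - 2τ, σ = τ and write θ(ξ,τ) = u(η,σ).
By the chain rule θ_τ = u_σ - 2u_η, θ_ξ = u_η, θ_ξξ = u_ηη.
Then θ_τ + 2θ_ξ = u_σ: the advection term cancels and the PDE becomes the heat equation u_σ = (1/2)u_ηη on η ∈ ℝ.
Initial data: u(η,0) = θ(η,0) = 2sin(2η) + sin(4η) + 2sin(5η).
On η ∈ ℝ each mode satisfies (sin(nη))″ = -n² sin(nη), so exp(-n²σ/2) sin(nη) solves the heat equation; by superposition u(η,σ) = Σ c_n exp(-n²σ/2) sin(nη).
Reading off the coefficients: c_2=2, c_4=1, c_5=2, so u(η,σ) = 2exp(-2σ)sin(2η) + exp(-8σ)sin(4η) + 2exp(-25σ/2)sin(5η).
Substituting back η = ξ - 2τ, σ = τ: θ(ξ,τ) = u(ξ - 2τ, τ).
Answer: θ(ξ, τ) = 2exp(-2τ)sin(2ξ - 4τ) + exp(-8τ)sin(4ξ - 8τ) + 2exp(-25τ/2)sin(5ξ - 10τ)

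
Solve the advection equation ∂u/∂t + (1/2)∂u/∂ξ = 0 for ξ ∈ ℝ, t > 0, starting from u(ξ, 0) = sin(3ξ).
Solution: By method of characteristics (waves move right with speed 1/2):
Along characteristics ξ - (1/2)t = const, u is constant, so u(ξ,t) = f(ξ - (1/2)t) with f = u(·, 0).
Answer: u(ξ, t) = -sin(3t/2 - 3ξ)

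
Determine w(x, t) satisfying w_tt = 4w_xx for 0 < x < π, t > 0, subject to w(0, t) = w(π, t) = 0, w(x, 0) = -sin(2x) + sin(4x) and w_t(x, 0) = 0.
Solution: Using separation of variables w = X(x)T(t):
Eigenfunctions: sin(nx), n = 1, 2, 3, ...
General solution: w(x, t) = Σ [A_n cos(2n t) + B_n sin(2n t)] sin(nx)
From w(x,0) = -sin(2x) + sin(4x): A_2=-1, A_4=1. From w_t(x,0) = 0: all B_n = 0.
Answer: w(x, t) = -sin(2x)cos(4t) + sin(4x)cos(8t)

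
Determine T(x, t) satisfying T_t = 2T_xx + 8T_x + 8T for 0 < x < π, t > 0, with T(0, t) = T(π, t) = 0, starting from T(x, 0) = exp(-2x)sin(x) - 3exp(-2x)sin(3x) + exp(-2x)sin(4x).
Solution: Substitute T = exp(-2x)u.
Then T_x = exp(-2x)(u_x - 2u), T_xx = exp(-2x)(u_xx - 4u_x + 4u), T_t = exp(-2x)u_t; substituting and dividing by exp(-2x), the lower-order terms cancel: u_t = 2u_xx (standard heat equation).
Data for u: u(x,0) = exp(2x)T(x,0) = sin(x) - 3sin(3x) + sin(4x). The boundary conditions carry over: u(0,t) = u(π,t) = 0.
Separating variables: u = Σ c_n exp(-2n²t) sin(nx). From u(x,0) = sin(x) - 3sin(3x) + sin(4x): c_1=1, c_3=-3, c_4=1.
So u(x,t) = exp(-2t)sin(x) - 3exp(-18t)sin(3x) + exp(-32t)sin(4x), and T(x,t) = exp(-2x)u(x,t).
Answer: T(x, t) = exp(-2t)exp(-2x)sin(x) - 3exp(-18t)exp(-2x)sin(3x) + exp(-32t)exp(-2x)sin(4x)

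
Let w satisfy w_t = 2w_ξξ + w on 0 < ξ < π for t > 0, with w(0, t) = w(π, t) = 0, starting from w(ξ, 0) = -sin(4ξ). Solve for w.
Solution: Substitute w = exp(t)u, i.e. u = exp(-t)w.
By the product rule, w_t = exp(t)(u_t + u), w_ξξ = exp(t)u_ξξ.
Substituting into the PDE and dividing by exp(t): u_t + u = 2u_ξξ + u.
The lower-order terms cancel, leaving the standard heat equation u_t = 2u_ξξ.
Initial data for u: u(ξ,0) = w(ξ,0) = -sin(4ξ). The boundary conditions carry over: u(0,t) = u(π,t) = 0.
Solve for u:
  Using separation of variables u = X(ξ)T(t):
  Eigenfunctions: sin(nξ), n = 1, 2, 3, ...
  General solution: u(ξ, t) = Σ c_n sin(nξ) exp(-2n² t)
  Matching u(ξ,0) = -sin(4ξ) term by term: c_4=-1.
Hence u(ξ,t) = -exp(-32t)sin(4ξ).
Transform back: w(ξ,t) = exp(t)u(ξ,t).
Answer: w(ξ, t) = -exp(-31t)sin(4ξ)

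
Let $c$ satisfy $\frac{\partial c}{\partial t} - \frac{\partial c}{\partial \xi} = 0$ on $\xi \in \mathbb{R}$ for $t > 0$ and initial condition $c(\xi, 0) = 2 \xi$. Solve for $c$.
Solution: By method of characteristics (waves move left with speed 1):
Along characteristics $\xi + t =$ const, $c$ is constant, so $c(\xi,t) = f(\xi + t)$ with $f = c( \cdot , 0)$.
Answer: $c(\xi, t) = 2 \xi + 2 t$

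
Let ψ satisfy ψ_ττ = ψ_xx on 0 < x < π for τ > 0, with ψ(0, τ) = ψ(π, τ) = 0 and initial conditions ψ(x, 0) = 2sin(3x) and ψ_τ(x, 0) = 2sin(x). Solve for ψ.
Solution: Separating variables: ψ = Σ [A_n cos(ω_n τ) + B_n sin(ω_n τ)] sin(nx), ω_n = n. From ICs (B_n = velocity coefficient / ω_n): A_3=2, B_1=2.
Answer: ψ(x, τ) = 2sin(x)sin(τ) + 2sin(3x)cos(3τ)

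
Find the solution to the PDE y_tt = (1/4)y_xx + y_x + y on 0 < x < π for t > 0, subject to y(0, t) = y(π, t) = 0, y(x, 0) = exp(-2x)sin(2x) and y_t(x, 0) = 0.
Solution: Substitute y = exp(-2x)u, i.e. u = exp(2x)y.
By the product rule, y_x = exp(-2x)(u_x - 2u), y_xx = exp(-2x)(u_xx - 4u_x + 4u), y_tt = exp(-2x)u_tt.
Substituting into the PDE and dividing by exp(-2x): u_tt = (1/4)(u_xx - 4u_x + 4u) + (u_x - 2u) + u.
The lower-order terms cancel, leaving the standard wave equation u_tt = (1/4)u_xx.
Initial data for u: u(x,0) = exp(2x)y(x,0) = sin(2x); u_t(x,0) = exp(2x)y_t(x,0) = 0. The boundary conditions carry over: u(0,t) = u(π,t) = 0.
Solve for u:
  Using separation of variables u = X(x)T(t):
  Eigenfunctions: sin(nx), n = 1, 2, 3, ...
  General solution: u(x, t) = Σ [A_n cos(n t/2) + B_n sin(n t/2)] sin(nx)
  From u(x,0) = sin(2x): A_2=1. From u_t(x,0) = 0: all B_n = 0.
Hence u(x,t) = sin(2x)cos(t).
Transform back: y(x,t) = exp(-2x)u(x,t).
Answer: y(x, t) = exp(-2x)sin(2x)cos(t)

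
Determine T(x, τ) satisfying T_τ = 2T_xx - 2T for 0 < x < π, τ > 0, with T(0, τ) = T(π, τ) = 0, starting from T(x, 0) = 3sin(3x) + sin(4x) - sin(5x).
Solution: Substitute T = exp(-2τ)u.
Then T_τ = exp(-2τ)(u_τ - 2u), T_xx = exp(-2τ)u_xx; substituting and dividing by exp(-2τ), the lower-order terms cancel: u_τ = 2u_xx (standard heat equation).
Data for u: u(x,0) = T(x,0) = 3sin(3x) + sin(4x) - sin(5x). The boundary conditions carry over: u(0,τ) = u(π,τ) = 0.
Separating variables: u = Σ c_n exp(-2n²τ) sin(nx). From u(x,0) = 3sin(3x) + sin(4x) - sin(5x): c_3=3, c_4=1, c_5=-1.
So u(x,τ) = 3exp(-18τ)sin(3x) + exp(-32τ)sin(4x) - exp(-50τ)sin(5x), and T(x,τ) = exp(-2τ)u(x,τ).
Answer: T(x, τ) = 3exp(-20τ)sin(3x) + exp(-34τ)sin(4x) - exp(-52τ)sin(5x)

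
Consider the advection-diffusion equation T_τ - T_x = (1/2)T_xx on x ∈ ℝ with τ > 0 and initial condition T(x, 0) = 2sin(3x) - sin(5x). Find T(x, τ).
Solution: Change to a moving frame: let η = x + τ, σ = τ and write T(x,τ) = u(η,σ).
By the chain rule T_τ = u_σ + u_η, T_x = u_η, T_xx = u_ηη.
Then T_τ - T_x = u_σ: the advection term cancels and the PDE becomes the heat equation u_σ = (1/2)u_ηη on η ∈ ℝ.
Initial data: u(η,0) = T(η,0) = 2sin(3η) - sin(5η).
On η ∈ ℝ each mode satisfies (sin(nη))″ = -n² sin(nη), so exp(-n²σ/2) sin(nη) solves the heat equation; by superposition u(η,σ) = Σ c_n exp(-n²σ/2) sin(nη).
Reading off the coefficients: c_3=2, c_5=-1, so u(η,σ) = 2exp(-9σ/2)sin(3η) - exp(-25σ/2)sin(5η).
Substituting back η = x + τ, σ = τ: T(x,τ) = u(x + τ, τ).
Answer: T(x, τ) = 2exp(-9τ/2)sin(3x + 3τ) - exp(-25τ/2)sin(5x + 5τ)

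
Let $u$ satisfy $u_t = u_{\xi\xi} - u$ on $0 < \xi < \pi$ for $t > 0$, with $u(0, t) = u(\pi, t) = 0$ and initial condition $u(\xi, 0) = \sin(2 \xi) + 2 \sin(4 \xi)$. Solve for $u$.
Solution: Substitute $u = e^{-t}w$, i.e. $w = e^{t}u$.
By the product rule, $u_t = e^{-t}(w_t - w)$, $u_{\xi\xi} = e^{-t}w_{\xi\xi}$.
Substituting into the PDE and dividing by $e^{-t}$: $w_t - w = w_{\xi\xi} - w$.
The lower-order terms cancel, leaving the standard heat equation $w_t = w_{\xi\xi}$.
Initial data for $w$: $w(\xi,0) = u(\xi,0) = \sin(2 \xi) + 2 \sin(4 \xi)$. The boundary conditions carry over: $w(0,t) = w(\pi,t) = 0$.
Solve for $w$:
  Using separation of variables $w = X(\xi)T(t)$:
  Eigenfunctions: $\sin(n\xi)$, $n = 1, 2, 3, \ldots$
  General solution: $w(\xi, t) = \sum c_n \sin(n\xi) e^{-n^2 t}$
  Matching $w(\xi,0) = \sin(2 \xi) + 2 \sin(4 \xi)$ term by term: $c_2=1, c_4=2$.
Hence $w(\xi,t) = e^{-4 t} \sin(2 \xi) + 2 e^{-16 t} \sin(4 \xi)$.
Transform back: $u(\xi,t) = e^{-t}w(\xi,t)$.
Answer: $u(\xi, t) = e^{-5 t} \sin(2 \xi) + 2 e^{-17 t} \sin(4 \xi)$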